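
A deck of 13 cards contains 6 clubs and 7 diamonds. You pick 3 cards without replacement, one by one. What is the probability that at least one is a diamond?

133/143

P(no diamonds) = 6/13 × 5/12 × 4/11 = 120/1716 = 10/143.
P(at least one) = 1 − 10/143 = 133/143.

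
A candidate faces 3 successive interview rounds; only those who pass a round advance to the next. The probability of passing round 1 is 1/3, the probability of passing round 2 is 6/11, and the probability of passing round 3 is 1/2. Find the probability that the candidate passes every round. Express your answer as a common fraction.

1/11

Multiplying along the chain,
P = 1/3 × 6/11 × 1/2 = 6/66 = 1/11.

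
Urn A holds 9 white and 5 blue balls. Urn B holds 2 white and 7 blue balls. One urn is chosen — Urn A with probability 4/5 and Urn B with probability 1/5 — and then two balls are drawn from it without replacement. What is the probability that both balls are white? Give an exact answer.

From Urn A: P(both white) = (9/14)(8/13) = 36/91.
From Urn B: P(both white) = (2/9)(1/8) = 1/36.
Total probability = (4/5)(36/91) + (1/5)(1/36) = 1055/3276.

1055/3276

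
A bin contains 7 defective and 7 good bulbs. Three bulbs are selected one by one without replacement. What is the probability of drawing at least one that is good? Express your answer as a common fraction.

47/52

P(no good) = 7/14 × 6/13 × 5/12 = 210/2184 = 5/52.
P(at least one) = 1 − 5/52 = 47/52.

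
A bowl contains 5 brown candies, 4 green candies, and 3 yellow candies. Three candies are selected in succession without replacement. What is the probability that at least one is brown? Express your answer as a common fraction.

P(no brown) = 7/12 × 6/11 × 5/10 = 210/1320 = 7/44.
P(at least one) = 1 − 7/44 = 37/44.

37/44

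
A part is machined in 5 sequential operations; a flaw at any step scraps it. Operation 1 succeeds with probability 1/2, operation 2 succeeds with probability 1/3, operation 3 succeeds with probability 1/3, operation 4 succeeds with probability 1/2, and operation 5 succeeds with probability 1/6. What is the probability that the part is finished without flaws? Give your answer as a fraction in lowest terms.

1/216

The events are sequential, so multiply the conditional probabilities:
P = 1/2 × 1/3 × 1/3 × 1/2 × 1/6 = 1/216.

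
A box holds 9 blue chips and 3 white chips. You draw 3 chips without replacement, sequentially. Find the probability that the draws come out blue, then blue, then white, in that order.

Multiply the probability of each draw given the previous ones:
P = 9/12 × 8/11 × 3/10 = 216/1320 = 9/55.

9/55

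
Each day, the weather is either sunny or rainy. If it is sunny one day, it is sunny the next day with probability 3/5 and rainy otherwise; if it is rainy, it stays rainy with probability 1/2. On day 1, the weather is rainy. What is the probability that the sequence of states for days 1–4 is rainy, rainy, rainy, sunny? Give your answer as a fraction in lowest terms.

Day 1 is given. For each transition, use the conditional probability from the current state:
P(rainy | rainy) = 1/2; P(rainy | rainy) = 1/2; P(sunny | rainy) = 1/2.
P = 1/2 × 1/2 × 1/2 = 1/8.

1/8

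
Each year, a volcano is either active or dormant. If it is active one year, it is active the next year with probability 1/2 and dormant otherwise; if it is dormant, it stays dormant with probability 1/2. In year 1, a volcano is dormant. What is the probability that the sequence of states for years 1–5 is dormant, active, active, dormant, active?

1/16

Year 1 is given. For each transition, use the conditional probability from the current state:
P(active | dormant) = 1/2; P(active | active) = 1/2; P(dormant | active) = 1/2; P(active | dormant) = 1/2.
P = 1/2 × 1/2 × 1/2 × 1/2 = 1/16.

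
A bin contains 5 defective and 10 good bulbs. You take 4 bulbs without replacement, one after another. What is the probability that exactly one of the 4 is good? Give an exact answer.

One ordering (good drawn first) has probability 10/15 × 5/14 × 4/13 × 3/12 = 600/32760 = 5/273.
There are C(4,1) = 4 such orderings, each equally likely, so P = 4 × 5/273 = 20/273.

20/273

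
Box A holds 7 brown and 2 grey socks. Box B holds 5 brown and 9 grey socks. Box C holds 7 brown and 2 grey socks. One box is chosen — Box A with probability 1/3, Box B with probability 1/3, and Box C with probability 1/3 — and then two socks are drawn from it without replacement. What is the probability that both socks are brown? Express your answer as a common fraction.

From Box A: P(both brown) = (7/9)(6/8) = 7/12.
From Box B: P(both brown) = (5/14)(4/13) = 10/91.
From Box C: P(both brown) = (7/9)(6/8) = 7/12.
Total probability = (1/3)(7/12) + (1/3)(10/91) + (1/3)(7/12) = 697/1638.

697/1638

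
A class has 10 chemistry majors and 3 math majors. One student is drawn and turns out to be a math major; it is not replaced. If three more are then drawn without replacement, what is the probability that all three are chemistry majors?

With the first student removed, 10 chemistry majors remain out of 12.
P = 10/12 × 9/11 × 8/10 = 720/1320 = 6/11.

6/11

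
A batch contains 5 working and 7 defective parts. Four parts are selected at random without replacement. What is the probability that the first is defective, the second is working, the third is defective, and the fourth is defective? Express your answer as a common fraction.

35/396

Each draw changes the counts, so multiply the conditional probabilities along the sequence:
P = 7/12 × 5/11 × 6/10 × 5/9 = 1050/11880 = 35/396.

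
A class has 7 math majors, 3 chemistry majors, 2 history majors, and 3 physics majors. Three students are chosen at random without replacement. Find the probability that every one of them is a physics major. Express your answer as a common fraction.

P(all physics majors) = 3/15 × 2/14 × 1/13 = 6/2730 = 1/455.

1/455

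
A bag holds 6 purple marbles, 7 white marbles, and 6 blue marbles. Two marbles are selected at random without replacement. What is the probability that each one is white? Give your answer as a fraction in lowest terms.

P = 7/19 × 6/18 = 42/342 = 7/57.

7/57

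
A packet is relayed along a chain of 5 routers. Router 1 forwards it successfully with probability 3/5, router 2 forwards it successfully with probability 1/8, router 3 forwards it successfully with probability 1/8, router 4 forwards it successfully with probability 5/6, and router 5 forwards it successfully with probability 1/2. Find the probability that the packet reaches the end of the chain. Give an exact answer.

1/256

Each stage is reached only if all earlier stages succeed, so
P = 3/5 × 1/8 × 1/8 × 5/6 × 1/2 = 15/3840 = 1/256.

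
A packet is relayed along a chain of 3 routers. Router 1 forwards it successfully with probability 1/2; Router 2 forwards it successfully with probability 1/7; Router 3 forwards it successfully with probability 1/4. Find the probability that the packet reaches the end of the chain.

1/56

Multiplying along the chain,
P = 1/2 × 1/7 × 1/4 = 1/56.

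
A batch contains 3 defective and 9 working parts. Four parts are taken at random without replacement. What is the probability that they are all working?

14/55

P(all working) = 9/12 × 8/11 × 7/10 × 6/9 = 3024/11880 = 14/55.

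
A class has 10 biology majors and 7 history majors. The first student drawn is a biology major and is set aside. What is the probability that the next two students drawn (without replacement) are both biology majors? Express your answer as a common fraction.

After the first draw, 9 of the remaining 16 students are biology majors.
P = 9/16 × 8/15 = 72/240 = 3/10.

3/10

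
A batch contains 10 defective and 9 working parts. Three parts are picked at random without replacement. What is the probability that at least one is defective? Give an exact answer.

P(no defective) = 9/19 × 8/18 × 7/17 = 504/5814 = 28/323.
P(at least one) = 1 − 28/323 = 295/323.

295/323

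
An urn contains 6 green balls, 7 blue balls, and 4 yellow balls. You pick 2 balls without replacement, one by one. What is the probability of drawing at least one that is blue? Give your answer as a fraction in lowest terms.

91/136

P(no blue) = 10/17 × 9/16 = 90/272 = 45/136.
P(at least one) = 1 − 45/136 = 91/136.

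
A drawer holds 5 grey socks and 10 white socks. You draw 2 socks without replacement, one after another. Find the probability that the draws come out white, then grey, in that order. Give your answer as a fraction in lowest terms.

5/21

Multiply the probability of each draw given the previous ones:
P = 10/15 × 5/14 = 50/210 = 5/21.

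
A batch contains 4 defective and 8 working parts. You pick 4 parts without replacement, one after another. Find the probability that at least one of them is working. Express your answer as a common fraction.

494/495

P(no working) = 4/12 × 3/11 × 2/10 × 1/9 = 24/11880 = 1/495.
P(at least one) = 1 − 1/495 = 494/495.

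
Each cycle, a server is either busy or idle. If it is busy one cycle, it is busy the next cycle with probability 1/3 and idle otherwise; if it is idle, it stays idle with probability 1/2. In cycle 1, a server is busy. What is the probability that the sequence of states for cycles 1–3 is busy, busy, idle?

Cycle 1 is given. For each transition, use the conditional probability from the current state:
P(busy | busy) = 1/3; P(idle | busy) = 2/3.
P = 1/3 × 2/3 = 2/9.

2/9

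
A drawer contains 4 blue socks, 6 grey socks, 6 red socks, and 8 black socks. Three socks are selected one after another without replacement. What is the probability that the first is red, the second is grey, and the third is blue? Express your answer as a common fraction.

3/253

Each draw changes the counts, so multiply the conditional probabilities along the sequence:
P = 6/24 × 6/23 × 4/22 = 144/12144 = 3/253.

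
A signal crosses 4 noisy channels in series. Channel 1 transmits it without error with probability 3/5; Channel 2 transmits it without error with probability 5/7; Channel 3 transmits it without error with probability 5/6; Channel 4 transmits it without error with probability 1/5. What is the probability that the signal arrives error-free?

1/14

Multiplying along the chain,
P = 3/5 × 5/7 × 5/6 × 1/5 = 75/1050 = 1/14.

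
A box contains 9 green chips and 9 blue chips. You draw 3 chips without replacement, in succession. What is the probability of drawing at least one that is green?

61/68

P(no green) = 9/18 × 8/17 × 7/16 = 504/4896 = 7/68.
P(at least one) = 1 − 7/68 = 61/68.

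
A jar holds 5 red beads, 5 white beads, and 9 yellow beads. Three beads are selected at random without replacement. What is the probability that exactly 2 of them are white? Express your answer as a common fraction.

One ordering (white drawn first) has probability 5/19 × 4/18 × 14/17 = 280/5814 = 140/2907.
There are C(3,2) = 3 such orderings, each equally likely, so P = 3 × 140/2907 = 140/969.

140/969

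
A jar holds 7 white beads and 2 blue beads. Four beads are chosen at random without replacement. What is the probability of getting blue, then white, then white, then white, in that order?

Multiply the probability of each draw given the previous ones:
P = 2/9 × 7/8 × 6/7 × 5/6 = 420/3024 = 5/36.

5/36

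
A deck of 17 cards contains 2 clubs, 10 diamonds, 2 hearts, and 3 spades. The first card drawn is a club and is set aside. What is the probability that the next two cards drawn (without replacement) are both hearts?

1/120

After the first draw, 2 of the remaining 16 cards are hearts.
P = 2/16 × 1/15 = 2/240 = 1/120.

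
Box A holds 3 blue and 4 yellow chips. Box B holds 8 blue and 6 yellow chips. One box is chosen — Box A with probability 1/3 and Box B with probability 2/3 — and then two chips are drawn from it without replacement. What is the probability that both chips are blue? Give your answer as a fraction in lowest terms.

From Box A: P(both blue) = (3/7)(2/6) = 1/7.
From Box B: P(both blue) = (8/14)(7/13) = 4/13.
Total probability = (1/3)(1/7) + (2/3)(4/13) = 23/91.

23/91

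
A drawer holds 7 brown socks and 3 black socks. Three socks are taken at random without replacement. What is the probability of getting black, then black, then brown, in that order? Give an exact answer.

Multiply the probability of each draw given the previous ones:
P = 3/10 × 2/9 × 7/8 = 42/720 = 7/120.

7/120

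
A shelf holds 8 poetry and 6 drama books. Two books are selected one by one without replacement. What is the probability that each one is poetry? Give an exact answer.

4/13

P(every draw is poetry) = 8/14 × 7/13 = 56/182 = 4/13.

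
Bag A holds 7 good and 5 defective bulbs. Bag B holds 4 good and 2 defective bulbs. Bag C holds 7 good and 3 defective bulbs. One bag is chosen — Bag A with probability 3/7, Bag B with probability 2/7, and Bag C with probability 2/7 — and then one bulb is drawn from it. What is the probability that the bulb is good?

From Bag A: P(good) = 7/12.
From Bag B: P(good) = 4/6.
From Bag C: P(good) = 7/10.
Total probability = (3/7)(7/12) + (2/7)(4/6) + (2/7)(7/10) = 269/420.

269/420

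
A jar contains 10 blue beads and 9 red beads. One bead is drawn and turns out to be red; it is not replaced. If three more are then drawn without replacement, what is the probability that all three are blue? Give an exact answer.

With the first bead removed, 10 blue remain out of 18.
P = 10/18 × 9/17 × 8/16 = 720/4896 = 5/34.

5/34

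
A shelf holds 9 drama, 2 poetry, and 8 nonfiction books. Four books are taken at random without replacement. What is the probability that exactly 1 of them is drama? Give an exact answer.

90/323

One ordering (drama drawn first) has probability 9/19 × 10/18 × 9/17 × 8/16 = 6480/93024 = 45/646.
There are C(4,1) = 4 such orderings, each equally likely, so P = 4 × 45/646 = 90/323.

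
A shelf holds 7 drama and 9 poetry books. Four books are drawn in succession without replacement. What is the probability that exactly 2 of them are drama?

27/65

One ordering (drama drawn first) has probability 7/16 × 6/15 × 9/14 × 8/13 = 3024/43680 = 9/130.
There are C(4,2) = 6 such orderings, each equally likely, so P = 6 × 9/130 = 27/65.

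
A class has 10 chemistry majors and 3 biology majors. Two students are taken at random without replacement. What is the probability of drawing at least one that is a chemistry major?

25/26

P(no chemistry majors) = 3/13 × 2/12 = 6/156 = 1/26.
P(at least one) = 1 − 1/26 = 25/26.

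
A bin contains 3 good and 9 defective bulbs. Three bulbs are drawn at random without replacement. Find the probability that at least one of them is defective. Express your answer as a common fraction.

219/220

P(no defective) = 3/12 × 2/11 × 1/10 = 6/1320 = 1/220.
P(at least one) = 1 − 1/220 = 219/220.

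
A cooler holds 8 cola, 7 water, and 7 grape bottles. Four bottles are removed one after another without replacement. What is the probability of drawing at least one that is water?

P(no water) = 15/22 × 14/21 × 13/20 × 12/19 = 32760/175560 = 39/209.
P(at least one) = 1 − 39/209 = 170/209.

170/209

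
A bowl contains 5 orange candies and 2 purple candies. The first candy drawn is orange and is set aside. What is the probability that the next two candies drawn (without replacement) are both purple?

After the first draw, 2 of the remaining 6 candies are purple.
P = 2/6 × 1/5 = 2/30 = 1/15.

1/15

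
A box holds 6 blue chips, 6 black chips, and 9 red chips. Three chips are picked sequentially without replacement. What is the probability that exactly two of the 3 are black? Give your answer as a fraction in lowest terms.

One ordering (black drawn first) has probability 6/21 × 5/20 × 15/19 = 450/7980 = 15/266.
There are C(3,2) = 3 such orderings, each equally likely, so P = 3 × 15/266 = 45/266.

45/266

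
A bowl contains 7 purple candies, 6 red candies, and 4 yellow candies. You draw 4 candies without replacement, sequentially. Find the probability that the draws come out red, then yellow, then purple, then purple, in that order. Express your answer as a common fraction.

3/170

Each draw changes the counts, so multiply the conditional probabilities along the sequence:
P = 6/17 × 4/16 × 7/15 × 6/14 = 1008/57120 = 3/170.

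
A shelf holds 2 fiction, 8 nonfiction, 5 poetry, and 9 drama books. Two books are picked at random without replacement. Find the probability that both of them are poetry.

P = 5/24 × 4/23 = 20/552 = 5/138.

5/138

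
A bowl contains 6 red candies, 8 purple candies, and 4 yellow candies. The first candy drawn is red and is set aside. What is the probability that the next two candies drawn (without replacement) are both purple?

After the first draw, 8 of the remaining 17 candies are purple.
P = 8/17 × 7/16 = 56/272 = 7/34.

7/34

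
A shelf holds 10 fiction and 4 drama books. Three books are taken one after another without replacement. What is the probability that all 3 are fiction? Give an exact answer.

30/91

P(all fiction) = 10/14 × 9/13 × 8/12 = 720/2184 = 30/91.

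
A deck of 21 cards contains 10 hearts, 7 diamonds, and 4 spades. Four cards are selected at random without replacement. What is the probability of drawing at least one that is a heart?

P(no hearts) = 11/21 × 10/20 × 9/19 × 8/18 = 7920/143640 = 22/399.
P(at least one) = 1 − 22/399 = 377/399.

377/399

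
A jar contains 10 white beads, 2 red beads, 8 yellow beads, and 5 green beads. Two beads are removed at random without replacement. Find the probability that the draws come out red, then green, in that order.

1/60

Each draw changes the counts, so multiply the conditional probabilities along the sequence:
P = 2/25 × 5/24 = 10/600 = 1/60.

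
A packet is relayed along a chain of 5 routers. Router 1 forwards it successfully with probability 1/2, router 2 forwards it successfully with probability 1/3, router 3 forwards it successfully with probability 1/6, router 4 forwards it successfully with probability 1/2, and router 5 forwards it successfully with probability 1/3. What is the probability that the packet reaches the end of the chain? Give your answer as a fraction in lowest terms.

1/216

Each stage is reached only if all earlier stages succeed, so
P = 1/2 × 1/3 × 1/6 × 1/2 × 1/3 = 1/216.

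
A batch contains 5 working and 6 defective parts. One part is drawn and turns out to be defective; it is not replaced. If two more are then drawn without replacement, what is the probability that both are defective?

2/9

After the first draw, 5 of the remaining 10 parts are defective.
P = 5/10 × 4/9 = 20/90 = 2/9.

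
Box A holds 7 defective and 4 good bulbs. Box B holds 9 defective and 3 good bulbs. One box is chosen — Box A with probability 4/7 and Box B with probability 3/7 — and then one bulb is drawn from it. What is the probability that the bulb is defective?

From Box A: P(defective) = 7/11.
From Box B: P(defective) = 9/12.
Total probability = (4/7)(7/11) + (3/7)(9/12) = 211/308.

211/308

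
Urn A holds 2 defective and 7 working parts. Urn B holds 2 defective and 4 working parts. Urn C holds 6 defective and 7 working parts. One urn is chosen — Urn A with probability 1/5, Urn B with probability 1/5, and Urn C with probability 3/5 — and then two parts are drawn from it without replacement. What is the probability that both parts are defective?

1571/11700

From Urn A: P(both defective) = (2/9)(1/8) = 1/36.
From Urn B: P(both defective) = (2/6)(1/5) = 1/15.
From Urn C: P(both defective) = (6/13)(5/12) = 5/26.
Total probability = (1/5)(1/36) + (1/5)(1/15) + (3/5)(5/26) = 1571/11700.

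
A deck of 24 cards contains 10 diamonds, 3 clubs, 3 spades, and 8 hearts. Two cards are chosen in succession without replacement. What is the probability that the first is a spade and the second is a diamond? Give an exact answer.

5/92

Multiply the probability of each draw given the previous ones:
P = 3/24 × 10/23 = 30/552 = 5/92.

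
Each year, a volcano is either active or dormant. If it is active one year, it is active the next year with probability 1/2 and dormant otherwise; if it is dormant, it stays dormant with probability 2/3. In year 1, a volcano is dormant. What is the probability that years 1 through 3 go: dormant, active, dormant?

Year 1 is given. For each transition, use the conditional probability from the current state:
P(active | dormant) = 1/3; P(dormant | active) = 1/2.
P = 1/3 × 1/2 = 1/6.

1/6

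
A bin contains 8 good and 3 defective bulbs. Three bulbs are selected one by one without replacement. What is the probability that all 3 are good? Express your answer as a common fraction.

P = 8/11 × 7/10 × 6/9 = 336/990 = 56/165.

56/165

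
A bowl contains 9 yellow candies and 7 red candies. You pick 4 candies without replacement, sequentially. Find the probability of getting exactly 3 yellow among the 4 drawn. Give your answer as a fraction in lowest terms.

One ordering (yellow drawn first) has probability 9/16 × 8/15 × 7/14 × 7/13 = 3528/43680 = 21/260.
There are C(4,3) = 4 such orderings, each equally likely, so P = 4 × 21/260 = 21/65.

21/65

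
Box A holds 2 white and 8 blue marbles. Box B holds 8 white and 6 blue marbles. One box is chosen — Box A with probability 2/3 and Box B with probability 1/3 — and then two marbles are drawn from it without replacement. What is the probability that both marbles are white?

From Box A: P(both white) = (2/10)(1/9) = 1/45.
From Box B: P(both white) = (8/14)(7/13) = 4/13.
Total probability = (2/3)(1/45) + (1/3)(4/13) = 206/1755.

206/1755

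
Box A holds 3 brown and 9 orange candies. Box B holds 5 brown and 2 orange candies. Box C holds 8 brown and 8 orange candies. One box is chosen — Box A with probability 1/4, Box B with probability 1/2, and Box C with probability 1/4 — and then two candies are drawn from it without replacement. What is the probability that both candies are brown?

From Box A: P(both brown) = (3/12)(2/11) = 1/22.
From Box B: P(both brown) = (5/7)(4/6) = 10/21.
From Box C: P(both brown) = (8/16)(7/15) = 7/30.
Total probability = (1/4)(1/22) + (1/2)(10/21) + (1/4)(7/30) = 237/770.

237/770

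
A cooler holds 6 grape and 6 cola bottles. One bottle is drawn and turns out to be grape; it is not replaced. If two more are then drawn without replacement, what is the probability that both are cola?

With the first bottle removed, 6 cola remain out of 11.
P = 6/11 × 5/10 = 30/110 = 3/11.

3/11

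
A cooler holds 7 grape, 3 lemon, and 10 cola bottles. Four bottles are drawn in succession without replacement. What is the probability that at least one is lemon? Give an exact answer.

29/57

P(no lemon) = 17/20 × 16/19 × 15/18 × 14/17 = 57120/116280 = 28/57.
P(at least one) = 1 − 28/57 = 29/57.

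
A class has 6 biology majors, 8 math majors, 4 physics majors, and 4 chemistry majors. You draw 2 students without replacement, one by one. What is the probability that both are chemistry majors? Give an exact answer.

2/77

P(all chemistry majors) = 4/22 × 3/21 = 12/462 = 2/77.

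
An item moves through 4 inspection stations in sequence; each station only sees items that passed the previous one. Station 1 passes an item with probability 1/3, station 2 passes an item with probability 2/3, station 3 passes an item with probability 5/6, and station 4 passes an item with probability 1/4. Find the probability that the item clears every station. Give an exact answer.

5/108

The events are sequential, so multiply the conditional probabilities:
P = 1/3 × 2/3 × 5/6 × 1/4 = 10/216 = 5/108.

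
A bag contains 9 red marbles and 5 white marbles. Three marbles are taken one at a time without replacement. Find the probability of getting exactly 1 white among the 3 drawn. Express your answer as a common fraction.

45/91

One ordering (white drawn first) has probability 5/14 × 9/13 × 8/12 = 360/2184 = 15/91.
There are C(3,1) = 3 such orderings, each equally likely, so P = 3 × 15/91 = 45/91.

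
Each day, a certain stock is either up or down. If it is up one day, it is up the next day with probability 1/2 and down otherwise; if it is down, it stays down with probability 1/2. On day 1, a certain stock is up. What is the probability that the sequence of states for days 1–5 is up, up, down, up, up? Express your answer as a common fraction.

1/16

Day 1 is given. For each transition, use the conditional probability from the current state:
P(up | up) = 1/2; P(down | up) = 1/2; P(up | down) = 1/2; P(up | up) = 1/2.
P = 1/2 × 1/2 × 1/2 × 1/2 = 1/16.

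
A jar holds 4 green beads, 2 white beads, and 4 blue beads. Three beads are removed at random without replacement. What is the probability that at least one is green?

5/6

P(no green) = 6/10 × 5/9 × 4/8 = 120/720 = 1/6.
P(at least one) = 1 − 1/6 = 5/6.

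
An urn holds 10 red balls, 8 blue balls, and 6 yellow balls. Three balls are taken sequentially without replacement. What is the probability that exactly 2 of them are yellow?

135/1012

One ordering (yellow drawn first) has probability 6/24 × 5/23 × 18/22 = 540/12144 = 45/1012.
There are C(3,2) = 3 such orderings, each equally likely, so P = 3 × 45/1012 = 135/1012.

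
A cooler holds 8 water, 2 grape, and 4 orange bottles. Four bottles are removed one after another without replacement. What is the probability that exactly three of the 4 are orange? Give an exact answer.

One ordering (orange drawn first) has probability 4/14 × 3/13 × 2/12 × 10/11 = 240/24024 = 10/1001.
There are C(4,3) = 4 such orderings, each equally likely, so P = 4 × 10/1001 = 40/1001.

40/1001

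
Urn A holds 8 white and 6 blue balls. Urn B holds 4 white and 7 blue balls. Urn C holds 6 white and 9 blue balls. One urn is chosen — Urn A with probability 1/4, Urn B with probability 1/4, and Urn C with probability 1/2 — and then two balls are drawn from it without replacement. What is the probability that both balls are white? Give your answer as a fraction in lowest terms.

879/5005

From Urn A: P(both white) = (8/14)(7/13) = 4/13.
From Urn B: P(both white) = (4/11)(3/10) = 6/55.
From Urn C: P(both white) = (6/15)(5/14) = 1/7.
Total probability = (1/4)(4/13) + (1/4)(6/55) + (1/2)(1/7) = 879/5005.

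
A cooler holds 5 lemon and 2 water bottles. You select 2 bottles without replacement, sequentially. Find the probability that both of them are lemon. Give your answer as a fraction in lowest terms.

10/21

P = 5/7 × 4/6 = 20/42 = 10/21.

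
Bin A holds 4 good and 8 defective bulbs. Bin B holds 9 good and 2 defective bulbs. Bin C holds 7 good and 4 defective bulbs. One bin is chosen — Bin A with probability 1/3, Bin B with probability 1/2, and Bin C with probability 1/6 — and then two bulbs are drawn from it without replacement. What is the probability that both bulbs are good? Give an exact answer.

139/330

From Bin A: P(both good) = (4/12)(3/11) = 1/11.
From Bin B: P(both good) = (9/11)(8/10) = 36/55.
From Bin C: P(both good) = (7/11)(6/10) = 21/55.
Total probability = (1/3)(1/11) + (1/2)(36/55) + (1/6)(21/55) = 139/330.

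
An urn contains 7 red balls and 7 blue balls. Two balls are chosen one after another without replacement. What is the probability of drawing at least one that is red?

10/13

P(no red) = 7/14 × 6/13 = 42/182 = 3/13.
P(at least one) = 1 − 3/13 = 10/13.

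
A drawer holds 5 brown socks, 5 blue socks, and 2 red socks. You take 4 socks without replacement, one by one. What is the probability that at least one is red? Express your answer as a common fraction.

19/33

P(no red) = 10/12 × 9/11 × 8/10 × 7/9 = 5040/11880 = 14/33.
P(at least one) = 1 − 14/33 = 19/33.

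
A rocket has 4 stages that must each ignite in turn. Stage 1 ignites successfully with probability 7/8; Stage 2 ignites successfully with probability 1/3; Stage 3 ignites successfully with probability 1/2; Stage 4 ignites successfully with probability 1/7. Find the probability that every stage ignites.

1/48

Each stage is reached only if all earlier stages succeed, so
P = 7/8 × 1/3 × 1/2 × 1/7 = 7/336 = 1/48.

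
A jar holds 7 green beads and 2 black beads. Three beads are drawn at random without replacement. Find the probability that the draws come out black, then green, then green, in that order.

1/6

Each draw changes the counts, so multiply the conditional probabilities along the sequence:
P = 2/9 × 7/8 × 6/7 = 84/504 = 1/6.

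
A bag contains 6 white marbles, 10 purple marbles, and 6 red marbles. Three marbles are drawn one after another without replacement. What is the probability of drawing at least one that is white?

P(no white) = 16/22 × 15/21 × 14/20 = 3360/9240 = 4/11.
P(at least one) = 1 − 4/11 = 7/11.

7/11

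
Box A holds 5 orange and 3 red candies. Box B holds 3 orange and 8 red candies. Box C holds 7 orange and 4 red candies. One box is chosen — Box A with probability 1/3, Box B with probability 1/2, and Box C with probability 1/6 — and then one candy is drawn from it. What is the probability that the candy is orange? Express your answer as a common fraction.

119/264

From Box A: P(orange) = 5/8.
From Box B: P(orange) = 3/11.
From Box C: P(orange) = 7/11.
Total probability = (1/3)(5/8) + (1/2)(3/11) + (1/6)(7/11) = 119/264.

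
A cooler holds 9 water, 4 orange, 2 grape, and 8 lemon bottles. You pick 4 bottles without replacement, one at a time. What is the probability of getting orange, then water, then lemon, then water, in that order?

96/8855

Each draw changes the counts, so multiply the conditional probabilities along the sequence:
P = 4/23 × 9/22 × 8/21 × 8/20 = 2304/212520 = 96/8855.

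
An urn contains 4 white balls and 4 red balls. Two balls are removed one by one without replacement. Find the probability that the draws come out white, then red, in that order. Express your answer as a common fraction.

Chain rule:
P = 4/8 × 4/7 = 16/56 = 2/7.

2/7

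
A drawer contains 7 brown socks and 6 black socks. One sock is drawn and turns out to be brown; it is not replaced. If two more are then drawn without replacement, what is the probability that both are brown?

With the first sock removed, 6 brown remain out of 12.
P = 6/12 × 5/11 = 30/132 = 5/22.

5/22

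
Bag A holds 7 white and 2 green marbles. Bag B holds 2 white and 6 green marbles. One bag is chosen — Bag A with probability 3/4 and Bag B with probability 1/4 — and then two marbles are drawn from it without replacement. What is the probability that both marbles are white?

From Bag A: P(both white) = (7/9)(6/8) = 7/12.
From Bag B: P(both white) = (2/8)(1/7) = 1/28.
Total probability = (3/4)(7/12) + (1/4)(1/28) = 25/56.

25/56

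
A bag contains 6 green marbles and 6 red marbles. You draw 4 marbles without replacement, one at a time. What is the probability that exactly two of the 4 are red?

One ordering (red drawn first) has probability 6/12 × 5/11 × 6/10 × 5/9 = 900/11880 = 5/66.
There are C(4,2) = 6 such orderings, each equally likely, so P = 6 × 5/66 = 5/11.

5/11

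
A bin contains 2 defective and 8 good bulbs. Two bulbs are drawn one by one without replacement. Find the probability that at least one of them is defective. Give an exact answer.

P(no defective) = 8/10 × 7/9 = 56/90 = 28/45.
P(at least one) = 1 − 28/45 = 17/45.

17/45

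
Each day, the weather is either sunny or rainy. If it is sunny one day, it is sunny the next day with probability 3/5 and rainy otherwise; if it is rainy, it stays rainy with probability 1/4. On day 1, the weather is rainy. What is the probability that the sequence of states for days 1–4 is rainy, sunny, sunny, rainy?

Day 1 is given. For each transition, use the conditional probability from the current state:
P(sunny | rainy) = 3/4; P(sunny | sunny) = 3/5; P(rainy | sunny) = 2/5.
P = 3/4 × 3/5 × 2/5 = 18/100 = 9/50.

9/50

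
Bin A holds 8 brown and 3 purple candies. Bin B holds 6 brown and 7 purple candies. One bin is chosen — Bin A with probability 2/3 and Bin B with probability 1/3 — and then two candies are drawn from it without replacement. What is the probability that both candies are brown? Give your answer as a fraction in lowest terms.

From Bin A: P(both brown) = (8/11)(7/10) = 28/55.
From Bin B: P(both brown) = (6/13)(5/12) = 5/26.
Total probability = (2/3)(28/55) + (1/3)(5/26) = 577/1430.

577/1430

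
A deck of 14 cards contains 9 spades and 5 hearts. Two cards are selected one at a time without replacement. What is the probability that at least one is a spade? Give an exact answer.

81/91

P(no spades) = 5/14 × 4/13 = 20/182 = 10/91.
P(at least one) = 1 − 10/91 = 81/91.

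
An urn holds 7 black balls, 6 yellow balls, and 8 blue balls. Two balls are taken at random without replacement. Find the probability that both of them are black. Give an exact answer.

P(every draw is black) = 7/21 × 6/20 = 42/420 = 1/10.

1/10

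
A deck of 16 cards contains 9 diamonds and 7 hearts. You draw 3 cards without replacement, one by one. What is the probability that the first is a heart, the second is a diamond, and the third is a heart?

Each draw changes the counts, so multiply the conditional probabilities along the sequence:
P = 7/16 × 9/15 × 6/14 = 378/3360 = 9/80.

9/80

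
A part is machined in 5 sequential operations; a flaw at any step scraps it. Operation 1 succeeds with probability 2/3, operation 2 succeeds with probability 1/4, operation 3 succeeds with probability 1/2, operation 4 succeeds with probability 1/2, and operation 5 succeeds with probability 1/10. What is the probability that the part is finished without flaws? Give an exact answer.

1/240

Each stage is reached only if all earlier stages succeed, so
P = 2/3 × 1/4 × 1/2 × 1/2 × 1/10 = 2/480 = 1/240.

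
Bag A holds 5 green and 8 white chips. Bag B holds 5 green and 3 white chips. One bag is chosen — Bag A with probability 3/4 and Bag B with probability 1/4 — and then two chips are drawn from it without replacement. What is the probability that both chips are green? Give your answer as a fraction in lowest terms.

From Bag A: P(both green) = (5/13)(4/12) = 5/39.
From Bag B: P(both green) = (5/8)(4/7) = 5/14.
Total probability = (3/4)(5/39) + (1/4)(5/14) = 135/728.

135/728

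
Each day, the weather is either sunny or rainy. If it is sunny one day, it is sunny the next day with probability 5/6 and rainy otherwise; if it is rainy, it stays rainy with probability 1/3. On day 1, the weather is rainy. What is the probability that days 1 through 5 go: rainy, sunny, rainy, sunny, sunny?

Day 1 is given. For each transition, use the conditional probability from the current state:
P(sunny | rainy) = 2/3; P(rainy | sunny) = 1/6; P(sunny | rainy) = 2/3; P(sunny | sunny) = 5/6.
P = 2/3 × 1/6 × 2/3 × 5/6 = 20/324 = 5/81.

5/81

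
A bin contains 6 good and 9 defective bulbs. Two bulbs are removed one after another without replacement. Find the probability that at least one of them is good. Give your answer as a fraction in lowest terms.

23/35

P(no good) = 9/15 × 8/14 = 72/210 = 12/35.
P(at least one) = 1 − 12/35 = 23/35.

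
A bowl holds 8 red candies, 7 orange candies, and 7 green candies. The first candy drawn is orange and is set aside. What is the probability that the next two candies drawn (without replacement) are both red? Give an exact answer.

With the first candy removed, 8 red remain out of 21.
P = 8/21 × 7/20 = 56/420 = 2/15.

2/15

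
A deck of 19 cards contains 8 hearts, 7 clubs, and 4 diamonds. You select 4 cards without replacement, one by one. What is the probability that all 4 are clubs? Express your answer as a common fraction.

P = 7/19 × 6/18 × 5/17 × 4/16 = 840/93024 = 35/3876.

35/3876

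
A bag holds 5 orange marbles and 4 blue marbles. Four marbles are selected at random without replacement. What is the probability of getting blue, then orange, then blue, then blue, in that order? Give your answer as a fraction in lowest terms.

5/126

Each draw changes the counts, so multiply the conditional probabilities along the sequence:
P = 4/9 × 5/8 × 3/7 × 2/6 = 120/3024 = 5/126.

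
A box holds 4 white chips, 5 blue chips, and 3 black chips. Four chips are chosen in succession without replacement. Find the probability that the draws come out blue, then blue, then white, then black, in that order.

2/99

Multiply the probability of each draw given the previous ones:
P = 5/12 × 4/11 × 4/10 × 3/9 = 240/11880 = 2/99.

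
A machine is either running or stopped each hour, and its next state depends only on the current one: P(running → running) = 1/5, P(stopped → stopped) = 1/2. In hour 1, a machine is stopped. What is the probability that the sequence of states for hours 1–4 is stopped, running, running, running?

1/50

Hour 1 is given. For each transition, use the conditional probability from the current state:
P(running | stopped) = 1/2; P(running | running) = 1/5; P(running | running) = 1/5.
P = 1/2 × 1/5 × 1/5 = 1/50.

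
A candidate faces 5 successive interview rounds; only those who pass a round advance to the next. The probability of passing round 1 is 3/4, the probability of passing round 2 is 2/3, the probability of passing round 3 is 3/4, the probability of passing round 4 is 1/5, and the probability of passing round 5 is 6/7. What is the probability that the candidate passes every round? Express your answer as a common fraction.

9/140

The events are sequential, so multiply the conditional probabilities:
P = 3/4 × 2/3 × 3/4 × 1/5 × 6/7 = 108/1680 = 9/140.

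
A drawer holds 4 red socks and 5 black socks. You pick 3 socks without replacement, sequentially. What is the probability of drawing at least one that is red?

P(no red) = 5/9 × 4/8 × 3/7 = 60/504 = 5/42.
P(at least one) = 1 − 5/42 = 37/42.

37/42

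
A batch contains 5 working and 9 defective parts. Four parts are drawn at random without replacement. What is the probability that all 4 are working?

P(all working) = 5/14 × 4/13 × 3/12 × 2/11 = 120/24024 = 5/1001.

5/1001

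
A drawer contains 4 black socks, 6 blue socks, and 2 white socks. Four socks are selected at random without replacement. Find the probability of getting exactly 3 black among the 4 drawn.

32/495

One ordering (black drawn first) has probability 4/12 × 3/11 × 2/10 × 8/9 = 192/11880 = 8/495.
There are C(4,3) = 4 such orderings, each equally likely, so P = 4 × 8/495 = 32/495.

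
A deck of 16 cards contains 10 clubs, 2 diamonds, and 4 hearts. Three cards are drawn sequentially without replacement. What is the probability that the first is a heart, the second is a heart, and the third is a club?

1/28

Chain rule:
P = 4/16 × 3/15 × 10/14 = 120/3360 = 1/28.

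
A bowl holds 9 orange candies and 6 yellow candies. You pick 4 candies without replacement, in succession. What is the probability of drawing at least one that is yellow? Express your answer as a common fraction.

P(no yellow) = 9/15 × 8/14 × 7/13 × 6/12 = 3024/32760 = 6/65.
P(at least one) = 1 − 6/65 = 59/65.

59/65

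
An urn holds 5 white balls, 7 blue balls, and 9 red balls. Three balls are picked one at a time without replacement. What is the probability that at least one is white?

P(no white) = 16/21 × 15/20 × 14/19 = 3360/7980 = 8/19.
P(at least one) = 1 − 8/19 = 11/19.

11/19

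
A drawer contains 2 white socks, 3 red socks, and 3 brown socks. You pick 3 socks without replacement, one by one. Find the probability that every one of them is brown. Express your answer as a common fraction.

P = 3/8 × 2/7 × 1/6 = 6/336 = 1/56.

1/56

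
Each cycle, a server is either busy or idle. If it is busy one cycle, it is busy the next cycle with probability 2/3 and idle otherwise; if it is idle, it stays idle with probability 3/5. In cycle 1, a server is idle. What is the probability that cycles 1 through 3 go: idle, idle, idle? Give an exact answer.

9/25

Cycle 1 is given. For each transition, use the conditional probability from the current state:
P(idle | idle) = 3/5; P(idle | idle) = 3/5.
P = 3/5 × 3/5 = 9/25.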